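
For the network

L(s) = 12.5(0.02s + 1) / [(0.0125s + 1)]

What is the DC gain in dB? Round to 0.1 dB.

L(0) = 12.5 · 1 / 1 = 12.5
20 log₁₀(12.5) ≈ 21.94 dB

21.9 dB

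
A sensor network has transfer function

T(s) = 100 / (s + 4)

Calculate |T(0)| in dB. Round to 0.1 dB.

28.0 dB

T(0) = 100 / (4) = 25
20 log₁₀(25) ≈ 27.96 dB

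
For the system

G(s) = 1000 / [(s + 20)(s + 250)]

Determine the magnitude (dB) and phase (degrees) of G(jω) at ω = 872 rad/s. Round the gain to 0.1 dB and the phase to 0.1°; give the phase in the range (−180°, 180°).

-58.0 dB, -162.7°

At s = jω = j872:
pole (s+20): 20 + j872 → |·| = √(20²+872²) = √760784 ≈ 872.23, ∠ = arctan(872/20) ≈ 88.69°
pole (s+250): 250 + j872 → |·| = √(250²+872²) = √822884 ≈ 907.13, ∠ = arctan(872/250) ≈ 74.00°
|G| = 1000 / 7.9123e+05 ≈ 0.0012639
Gain = 20 log₁₀(0.0012639) ≈ -57.97 dB
∠G = 0.00° − 162.69° = -162.69°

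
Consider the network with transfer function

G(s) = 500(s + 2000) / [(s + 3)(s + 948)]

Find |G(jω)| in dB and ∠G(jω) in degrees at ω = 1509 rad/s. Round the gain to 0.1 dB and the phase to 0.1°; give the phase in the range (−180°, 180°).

-6.6 dB, -110.7°

At s = jω = j1509:
zero (s+2000): 2000 + j1509 → |·| = √(2000²+1509²) = √6277081 ≈ 2505.4, ∠ = arctan(1509/2000) ≈ 37.03°
pole (s+3): 3 + j1509 → |·| = √(3²+1509²) = √2277090 ≈ 1509, ∠ = arctan(1509/3) ≈ 89.89°
pole (s+948): 948 + j1509 → |·| = √(948²+1509²) = √3175785 ≈ 1782.1, ∠ = arctan(1509/948) ≈ 57.86°
|G| = 500 · 2505.4 / 2.6892e+06 ≈ 0.46583
Gain = 20 log₁₀(0.46583) ≈ -6.64 dB
∠G = 37.03° − 147.75° = -110.72°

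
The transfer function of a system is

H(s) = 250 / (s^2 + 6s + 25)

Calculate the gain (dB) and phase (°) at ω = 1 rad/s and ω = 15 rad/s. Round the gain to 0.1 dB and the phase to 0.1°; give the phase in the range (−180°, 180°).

ω = 1: 20.1 dB, -14.0°; ω = 15: 1.1 dB, -155.8°

At s = jω = j1:
quadratic: (j1)² + 6·j1 + 25 = 24 + j6 → |·| ≈ 24.739, ∠ ≈ 14.04°
|H| = 250 / 24.739 ≈ 10.106
Gain = 20 log₁₀(10.106) ≈ 20.09 dB
∠H = 0.00° − 14.04° = -14.04°

At s = jω = j15:
quadratic: (j15)² + 6·j15 + 25 = -200 + j90 → |·| ≈ 219.32, ∠ ≈ 155.77°
|H| = 250 / 219.32 ≈ 1.1399
Gain = 20 log₁₀(1.1399) ≈ 1.14 dB
∠H = 0.00° − 155.77° = -155.77°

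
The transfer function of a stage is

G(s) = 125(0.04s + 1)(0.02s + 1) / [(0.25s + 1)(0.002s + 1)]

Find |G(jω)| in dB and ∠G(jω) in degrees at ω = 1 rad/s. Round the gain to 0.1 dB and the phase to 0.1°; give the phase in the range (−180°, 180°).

At ω = 1 rad/s:
zero (1 + j1·0.04) = 1 + j0.04 → |·| ≈ 1.0008, ∠ ≈ 2.29°
zero (1 + j1·0.02) = 1 + j0.02 → |·| ≈ 1.0002, ∠ ≈ 1.15°
pole (1 + j1·0.25) = 1 + j0.25 → |·| ≈ 1.0308, ∠ ≈ 14.04°
pole (1 + j1·0.002) = 1 + j0.002 → |·| ≈ 1, ∠ ≈ 0.11°
|G| = 125 · 1.0008 · 1.0002 / (1.0308 · 1) ≈ 121.39
Gain = 20 log₁₀(121.39) ≈ 41.68 dB
∠G = (2.29° + 1.15°) − (14.04° + 0.11°) = -10.71°

41.7 dB, -10.7°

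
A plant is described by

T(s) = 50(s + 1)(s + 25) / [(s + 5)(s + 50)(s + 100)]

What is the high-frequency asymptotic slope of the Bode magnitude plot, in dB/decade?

-20 dB/decade

Each pole contributes −20 dB/decade at high frequency; each zero contributes +20 dB/decade.
Net: 2 zero(s) − 3 pole(s) → -20 dB/decade.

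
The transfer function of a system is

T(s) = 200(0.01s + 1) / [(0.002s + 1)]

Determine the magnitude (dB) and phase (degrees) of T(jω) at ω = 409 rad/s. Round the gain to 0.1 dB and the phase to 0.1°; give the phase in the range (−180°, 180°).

At ω = 409 rad/s:
zero (1 + j409·0.01) = 1 + j4.09 → |·| ≈ 4.2105, ∠ ≈ 76.26°
pole (1 + j409·0.002) = 1 + j0.818 → |·| ≈ 1.2919, ∠ ≈ 39.28°
|T| = 200 · 4.2105 / (1.2919) ≈ 651.83
Gain = 20 log₁₀(651.83) ≈ 56.28 dB
∠T = (76.26°) − (39.28°) = 36.98°

56.3 dB, 37.0°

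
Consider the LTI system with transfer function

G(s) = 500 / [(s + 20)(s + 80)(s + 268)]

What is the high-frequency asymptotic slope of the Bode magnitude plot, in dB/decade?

-60 dB/decade

Each pole contributes −20 dB/decade at high frequency; each zero contributes +20 dB/decade.
Net: 0 zero(s) − 3 pole(s) → -60 dB/decade.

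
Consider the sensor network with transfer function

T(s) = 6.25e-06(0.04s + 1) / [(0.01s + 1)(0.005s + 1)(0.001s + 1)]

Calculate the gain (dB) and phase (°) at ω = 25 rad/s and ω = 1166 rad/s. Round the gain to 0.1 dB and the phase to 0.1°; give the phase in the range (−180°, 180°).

ω = 25: -101.4 dB, 22.4°; ω = 1166: -111.2 dB, -126.0°

At ω = 25 rad/s:
zero (1 + j25·0.04) = 1 + j1 → |·| ≈ 1.4142, ∠ ≈ 45.00°
pole (1 + j25·0.01) = 1 + j0.25 → |·| ≈ 1.0308, ∠ ≈ 14.04°
pole (1 + j25·0.005) = 1 + j0.125 → |·| ≈ 1.0078, ∠ ≈ 7.13°
pole (1 + j25·0.001) = 1 + j0.025 → |·| ≈ 1.0003, ∠ ≈ 1.43°
|T| = 6.25e-06 · 1.4142 / (1.0308 · 1.0078 · 1.0003) ≈ 8.5057e-06
Gain = 20 log₁₀(8.5057e-06) ≈ -101.41 dB
∠T = (45.00°) − (14.04° + 7.13° + 1.43°) = 22.40°

At ω = 1166 rad/s:
zero (1 + j1166·0.04) = 1 + j46.64 → |·| ≈ 46.651, ∠ ≈ 88.77°
pole (1 + j1166·0.01) = 1 + j11.66 → |·| ≈ 11.703, ∠ ≈ 85.10°
pole (1 + j1166·0.005) = 1 + j5.83 → |·| ≈ 5.9151, ∠ ≈ 80.27°
pole (1 + j1166·0.001) = 1 + j1.166 → |·| ≈ 1.5361, ∠ ≈ 49.38°
|T| = 6.25e-06 · 46.651 / (11.703 · 5.9151 · 1.5361) ≈ 2.742e-06
Gain = 20 log₁₀(2.742e-06) ≈ -111.24 dB
∠T = (88.77°) − (85.10° + 80.27° + 49.38°) = -125.98°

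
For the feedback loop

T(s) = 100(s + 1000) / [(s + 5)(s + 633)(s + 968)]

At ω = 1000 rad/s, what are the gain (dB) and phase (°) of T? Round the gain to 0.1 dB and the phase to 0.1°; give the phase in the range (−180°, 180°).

-81.3 dB, -148.3°

At s = jω = j1000:
zero (s+1000): 1000 + j1000 → |·| = √(1000²+1000²) = √2000000 ≈ 1414.2, ∠ = arctan(1000/1000) ≈ 45.00°
pole (s+5): 5 + j1000 → |·| = √(5²+1000²) = √1000025 ≈ 1000, ∠ = arctan(1000/5) ≈ 89.71°
pole (s+633): 633 + j1000 → |·| = √(633²+1000²) = √1400689 ≈ 1183.5, ∠ = arctan(1000/633) ≈ 57.67°
pole (s+968): 968 + j1000 → |·| = √(968²+1000²) = √1937024 ≈ 1391.8, ∠ = arctan(1000/968) ≈ 45.93°
|T| = 100 · 1414.2 / 1.6472e+09 ≈ 8.5855e-05
Gain = 20 log₁₀(8.5855e-05) ≈ -81.32 dB
∠T = 45.00° − 193.31° = -148.31°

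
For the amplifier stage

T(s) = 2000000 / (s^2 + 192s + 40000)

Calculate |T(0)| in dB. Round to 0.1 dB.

34.0 dB

T(0) = 2000000 / 40000 = 50
20 log₁₀(50) ≈ 33.98 dB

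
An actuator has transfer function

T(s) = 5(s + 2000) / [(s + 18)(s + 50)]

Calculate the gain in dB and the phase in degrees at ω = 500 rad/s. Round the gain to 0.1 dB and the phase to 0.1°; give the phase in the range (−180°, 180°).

-27.7 dB, -158.2°

At s = jω = j500:
zero (s+2000): 2000 + j500 → |·| = √(2000²+500²) = √4250000 ≈ 2061.6, ∠ = arctan(500/2000) ≈ 14.04°
pole (s+18): 18 + j500 → |·| = √(18²+500²) = √250324 ≈ 500.32, ∠ = arctan(500/18) ≈ 87.94°
pole (s+50): 50 + j500 → |·| = √(50²+500²) = √252500 ≈ 502.49, ∠ = arctan(500/50) ≈ 84.29°
|T| = 5 · 2061.6 / 2.5141e+05 ≈ 0.041001
Gain = 20 log₁₀(0.041001) ≈ -27.74 dB
∠T = 14.04° − 172.23° = -158.19°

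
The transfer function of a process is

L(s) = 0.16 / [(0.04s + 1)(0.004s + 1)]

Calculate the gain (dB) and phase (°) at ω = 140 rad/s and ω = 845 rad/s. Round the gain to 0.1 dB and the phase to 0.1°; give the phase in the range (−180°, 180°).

ω = 140: -32.2 dB, -109.1°; ω = 845: -57.4 dB, -161.8°

At ω = 140 rad/s:
pole (1 + j140·0.04) = 1 + j5.6 → |·| ≈ 5.6886, ∠ ≈ 79.88°
pole (1 + j140·0.004) = 1 + j0.56 → |·| ≈ 1.1461, ∠ ≈ 29.25°
|L| = 0.16 · 1 / (5.6886 · 1.1461) ≈ 0.024541
Gain = 20 log₁₀(0.024541) ≈ -32.20 dB
∠L = (0°) − (79.88° + 29.25°) = -109.13°

At ω = 845 rad/s:
pole (1 + j845·0.04) = 1 + j33.8 → |·| ≈ 33.815, ∠ ≈ 88.31°
pole (1 + j845·0.004) = 1 + j3.38 → |·| ≈ 3.5248, ∠ ≈ 73.52°
|L| = 0.16 · 1 / (33.815 · 3.5248) ≈ 0.0013424
Gain = 20 log₁₀(0.0013424) ≈ -57.44 dB
∠L = (0°) − (88.31° + 73.52°) = -161.83°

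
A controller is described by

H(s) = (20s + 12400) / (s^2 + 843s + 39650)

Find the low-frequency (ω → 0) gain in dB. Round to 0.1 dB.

H(0) = 12400 / 39650 ≈ 0.31274
20 log₁₀(0.31274) ≈ -10.10 dB

-10.1 dB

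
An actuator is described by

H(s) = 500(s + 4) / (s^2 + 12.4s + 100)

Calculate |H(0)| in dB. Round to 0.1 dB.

26.0 dB

H(0) = 500·4 / 100 = 20
20 log₁₀(20) ≈ 26.02 dB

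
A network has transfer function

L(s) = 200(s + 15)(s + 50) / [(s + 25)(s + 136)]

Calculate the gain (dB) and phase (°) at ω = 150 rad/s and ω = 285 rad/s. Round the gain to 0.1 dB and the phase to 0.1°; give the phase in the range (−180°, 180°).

ω = 150: 43.8 dB, 27.5°; ω = 285: 45.2 dB, 17.6°

At s = jω = j150:
zero (s+15): 15 + j150 → |·| = √(15²+150²) = √22725 ≈ 150.75, ∠ = arctan(150/15) ≈ 84.29°
zero (s+50): 50 + j150 → |·| = √(50²+150²) = √25000 ≈ 158.11, ∠ = arctan(150/50) ≈ 71.57°
pole (s+25): 25 + j150 → |·| = √(25²+150²) = √23125 ≈ 152.07, ∠ = arctan(150/25) ≈ 80.54°
pole (s+136): 136 + j150 → |·| = √(136²+150²) = √40996 ≈ 202.47, ∠ = arctan(150/136) ≈ 47.80°
|L| = 200 · 23835 / 30790 ≈ 154.82
Gain = 20 log₁₀(154.82) ≈ 43.80 dB
∠L = 155.86° − 128.34° = 27.52°

At s = jω = j285:
zero (s+15): 15 + j285 → |·| = √(15²+285²) = √81450 ≈ 285.39, ∠ = arctan(285/15) ≈ 86.99°
zero (s+50): 50 + j285 → |·| = √(50²+285²) = √83725 ≈ 289.35, ∠ = arctan(285/50) ≈ 80.05°
pole (s+25): 25 + j285 → |·| = √(25²+285²) = √81850 ≈ 286.09, ∠ = arctan(285/25) ≈ 84.99°
pole (s+136): 136 + j285 → |·| = √(136²+285²) = √99721 ≈ 315.79, ∠ = arctan(285/136) ≈ 64.49°
|L| = 200 · 82578 / 90344 ≈ 182.81
Gain = 20 log₁₀(182.81) ≈ 45.24 dB
∠L = 167.04° − 149.48° = 17.56°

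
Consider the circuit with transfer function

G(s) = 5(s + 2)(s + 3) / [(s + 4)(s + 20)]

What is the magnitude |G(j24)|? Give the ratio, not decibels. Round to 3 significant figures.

At s = jω = j24:
zero (s+2): 2 + j24 → |·| = √(2²+24²) = √580 ≈ 24.083, ∠ = arctan(24/2) ≈ 85.24°
zero (s+3): 3 + j24 → |·| = √(3²+24²) = √585 ≈ 24.187, ∠ = arctan(24/3) ≈ 82.87°
pole (s+4): 4 + j24 → |·| = √(4²+24²) = √592 ≈ 24.331, ∠ = arctan(24/4) ≈ 80.54°
pole (s+20): 20 + j24 → |·| = √(20²+24²) = √976 ≈ 31.241, ∠ = arctan(24/20) ≈ 50.19°
|G| = 5 · 582.5 / 760.12 ≈ 3.8316

3.83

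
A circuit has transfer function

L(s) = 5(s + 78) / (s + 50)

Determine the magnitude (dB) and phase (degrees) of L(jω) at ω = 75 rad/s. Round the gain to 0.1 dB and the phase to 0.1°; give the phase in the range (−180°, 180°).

At s = jω = j75:
zero (s+78): 78 + j75 → |·| = √(78²+75²) = √11709 ≈ 108.21, ∠ = arctan(75/78) ≈ 43.88°
pole (s+50): 50 + j75 → |·| = √(50²+75²) = √8125 ≈ 90.139, ∠ = arctan(75/50) ≈ 56.31°
|L| = 5 · 108.21 / 90.139 ≈ 6.0024
Gain = 20 log₁₀(6.0024) ≈ 15.57 dB
∠L = 43.88° − 56.31° = -12.43°

15.6 dB, -12.4°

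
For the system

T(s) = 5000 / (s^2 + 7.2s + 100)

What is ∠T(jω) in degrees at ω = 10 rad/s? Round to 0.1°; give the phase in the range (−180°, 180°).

At s = jω = j10:
quadratic: (j10)² + 7.2·j10 + 100 = 0 + j72 → |·| ≈ 72, ∠ ≈ 90.00°
∠T = 0.00° − 90.00° = -90.00°

-90.0°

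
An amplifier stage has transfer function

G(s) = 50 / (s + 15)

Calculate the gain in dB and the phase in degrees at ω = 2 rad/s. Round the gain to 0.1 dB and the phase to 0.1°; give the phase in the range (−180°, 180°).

Substitute s = j2:
Numerator: 50 = 50 + j0
Denominator: (j2) + 15 = 15 + j2
|N| = √(50² + 0²) ≈ 50, ∠N ≈ 0.00°
|D| = √(15² + 2²) ≈ 15.133, ∠D ≈ 7.59°
|G| = 50 / 15.133 ≈ 3.304
Gain = 20 log₁₀(3.304) ≈ 10.38 dB
∠G = 0.00° − 7.59° = -7.59°

10.4 dB, -7.6°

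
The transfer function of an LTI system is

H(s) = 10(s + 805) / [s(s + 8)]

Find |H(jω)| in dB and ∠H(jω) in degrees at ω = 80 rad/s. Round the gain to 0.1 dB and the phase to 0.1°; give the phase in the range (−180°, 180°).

At s = jω = j80:
zero (s+805): 805 + j80 → |·| = √(805²+80²) = √654425 ≈ 808.97, ∠ = arctan(80/805) ≈ 5.68°
pole (s+8): 8 + j80 → |·| = √(8²+80²) = √6464 ≈ 80.399, ∠ = arctan(80/8) ≈ 84.29°
pole at origin: |s| = 80, ∠ = 90.00° (in denominator)
|H| = 10 · 808.97 / 6431.9 ≈ 1.2577
Gain = 20 log₁₀(1.2577) ≈ 1.99 dB
∠H = 5.68° − 174.29° = -168.61°

2.0 dB, -168.6°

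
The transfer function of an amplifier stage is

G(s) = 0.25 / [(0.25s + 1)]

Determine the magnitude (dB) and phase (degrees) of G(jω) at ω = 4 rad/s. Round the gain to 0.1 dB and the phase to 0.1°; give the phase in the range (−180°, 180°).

-15.1 dB, -45.0°

At ω = 4 rad/s:
pole (1 + j4·0.25) = 1 + j1 → |·| ≈ 1.4142, ∠ ≈ 45.00°
|G| = 0.25 · 1 / (1.4142) ≈ 0.17678
Gain = 20 log₁₀(0.17678) ≈ -15.05 dB
∠G = (0°) − (45.00°) = -45.00°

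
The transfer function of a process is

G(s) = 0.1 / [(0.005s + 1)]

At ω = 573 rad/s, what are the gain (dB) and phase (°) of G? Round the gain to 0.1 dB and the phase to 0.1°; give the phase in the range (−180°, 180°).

-29.6 dB, -70.8°

At ω = 573 rad/s:
pole (1 + j573·0.005) = 1 + j2.865 → |·| ≈ 3.0345, ∠ ≈ 70.76°
|G| = 0.1 · 1 / (3.0345) ≈ 0.032954
Gain = 20 log₁₀(0.032954) ≈ -29.64 dB
∠G = (0°) − (70.76°) = -70.76°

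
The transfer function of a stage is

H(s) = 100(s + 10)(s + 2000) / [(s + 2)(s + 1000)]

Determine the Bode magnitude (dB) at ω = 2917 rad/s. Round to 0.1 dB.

41.2 dB

At s = jω = j2917:
zero (s+10): 10 + j2917 → |·| = √(10²+2917²) = √8508989 ≈ 2917, ∠ = arctan(2917/10) ≈ 89.80°
zero (s+2000): 2000 + j2917 → |·| = √(2000²+2917²) = √12508889 ≈ 3536.8, ∠ = arctan(2917/2000) ≈ 55.56°
pole (s+2): 2 + j2917 → |·| = √(2²+2917²) = √8508893 ≈ 2917, ∠ = arctan(2917/2) ≈ 89.96°
pole (s+1000): 1000 + j2917 → |·| = √(1000²+2917²) = √9508889 ≈ 3083.6, ∠ = arctan(2917/1000) ≈ 71.08°
|H| = 100 · 1.0317e+07 / 8.9949e+06 ≈ 114.7
Gain = 20 log₁₀(114.7) ≈ 41.19 dB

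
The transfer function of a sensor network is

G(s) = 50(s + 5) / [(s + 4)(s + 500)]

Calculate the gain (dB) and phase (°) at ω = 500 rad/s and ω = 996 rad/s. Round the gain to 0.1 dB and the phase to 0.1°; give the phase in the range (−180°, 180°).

ω = 500: -23.0 dB, -45.1°; ω = 996: -27.0 dB, -63.4°

At s = jω = j500:
zero (s+5): 5 + j500 → |·| = √(5²+500²) = √250025 ≈ 500.02, ∠ = arctan(500/5) ≈ 89.43°
pole (s+4): 4 + j500 → |·| = √(4²+500²) = √250016 ≈ 500.02, ∠ = arctan(500/4) ≈ 89.54°
pole (s+500): 500 + j500 → |·| = √(500²+500²) = √500000 ≈ 707.11, ∠ = arctan(500/500) ≈ 45.00°
|G| = 50 · 500.02 / 3.5357e+05 ≈ 0.07071
Gain = 20 log₁₀(0.07071) ≈ -23.01 dB
∠G = 89.43° − 134.54° = -45.11°

At s = jω = j996:
zero (s+5): 5 + j996 → |·| = √(5²+996²) = √992041 ≈ 996.01, ∠ = arctan(996/5) ≈ 89.71°
pole (s+4): 4 + j996 → |·| = √(4²+996²) = √992032 ≈ 996.01, ∠ = arctan(996/4) ≈ 89.77°
pole (s+500): 500 + j996 → |·| = √(500²+996²) = √1242016 ≈ 1114.5, ∠ = arctan(996/500) ≈ 63.34°
|G| = 50 · 996.01 / 1.1101e+06 ≈ 0.044861
Gain = 20 log₁₀(0.044861) ≈ -26.96 dB
∠G = 89.71° − 153.11° = -63.40°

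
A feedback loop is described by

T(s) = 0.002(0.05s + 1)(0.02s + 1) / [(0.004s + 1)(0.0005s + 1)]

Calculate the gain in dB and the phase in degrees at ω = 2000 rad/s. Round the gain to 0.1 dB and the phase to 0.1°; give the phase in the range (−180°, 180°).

-3.1 dB, 50.1°

At ω = 2000 rad/s:
zero (1 + j2000·0.05) = 1 + j100 → |·| ≈ 100, ∠ ≈ 89.43°
zero (1 + j2000·0.02) = 1 + j40 → |·| ≈ 40.012, ∠ ≈ 88.57°
pole (1 + j2000·0.004) = 1 + j8 → |·| ≈ 8.0623, ∠ ≈ 82.87°
pole (1 + j2000·0.0005) = 1 + j1 → |·| ≈ 1.4142, ∠ ≈ 45.00°
|T| = 0.002 · 100 · 40.012 / (8.0623 · 1.4142) ≈ 0.70186
Gain = 20 log₁₀(0.70186) ≈ -3.07 dB
∠T = (89.43° + 88.57°) − (82.87° + 45.00°) = 50.13°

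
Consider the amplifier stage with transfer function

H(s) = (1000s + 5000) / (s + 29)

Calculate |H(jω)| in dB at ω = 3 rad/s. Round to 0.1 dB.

46.0 dB

Substitute s = j3:
Numerator: 1000(j3) + 5000 = 5000 + j3000
Denominator: (j3) + 29 = 29 + j3
|N| = √(5000² + 3000²) ≈ 5831, ∠N ≈ 30.96°
|D| = √(29² + 3²) ≈ 29.155, ∠D ≈ 5.91°
|H| = 5831 / 29.155 ≈ 200
Gain = 20 log₁₀(200) ≈ 46.02 dB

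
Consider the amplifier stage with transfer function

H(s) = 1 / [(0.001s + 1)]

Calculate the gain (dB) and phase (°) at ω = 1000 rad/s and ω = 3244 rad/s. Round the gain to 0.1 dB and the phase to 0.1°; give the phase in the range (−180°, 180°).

At ω = 1000 rad/s:
pole (1 + j1000·0.001) = 1 + j1 → |·| ≈ 1.4142, ∠ ≈ 45.00°
|H| = 1 · 1 / (1.4142) ≈ 0.70711
Gain = 20 log₁₀(0.70711) ≈ -3.01 dB
∠H = (0°) − (45.00°) = -45.00°

At ω = 3244 rad/s:
pole (1 + j3244·0.001) = 1 + j3.244 → |·| ≈ 3.3946, ∠ ≈ 72.87°
|H| = 1 · 1 / (3.3946) ≈ 0.29459
Gain = 20 log₁₀(0.29459) ≈ -10.62 dB
∠H = (0°) − (72.87°) = -72.87°

ω = 1000: -3.0 dB, -45.0°; ω = 3244: -10.6 dB, -72.9°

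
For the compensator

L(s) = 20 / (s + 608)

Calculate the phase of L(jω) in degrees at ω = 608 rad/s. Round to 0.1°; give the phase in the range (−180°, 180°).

At s = jω = j608:
pole (s+608): 608 + j608 → |·| = √(608²+608²) = √739328 ≈ 859.84, ∠ = arctan(608/608) ≈ 45.00°
∠L = 0.00° − 45.00° = -45.00°

-45.0°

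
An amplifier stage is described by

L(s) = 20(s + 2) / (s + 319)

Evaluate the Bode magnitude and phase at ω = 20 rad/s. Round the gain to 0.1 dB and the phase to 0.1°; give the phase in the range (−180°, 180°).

2.0 dB, 80.7°

At s = jω = j20:
zero (s+2): 2 + j20 → |·| = √(2²+20²) = √404 ≈ 20.1, ∠ = arctan(20/2) ≈ 84.29°
pole (s+319): 319 + j20 → |·| = √(319²+20²) = √102161 ≈ 319.63, ∠ = arctan(20/319) ≈ 3.59°
|L| = 20 · 20.1 / 319.63 ≈ 1.2577
Gain = 20 log₁₀(1.2577) ≈ 1.99 dB
∠L = 84.29° − 3.59° = 80.70°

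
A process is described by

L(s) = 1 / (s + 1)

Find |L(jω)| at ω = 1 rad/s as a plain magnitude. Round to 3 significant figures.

0.707

Substitute s = j1:
Numerator: 1 = 1 + j0
Denominator: (j1) + 1 = 1 + j1
|N| = √(1² + 0²) ≈ 1, ∠N ≈ 0.00°
|D| = √(1² + 1²) ≈ 1.4142, ∠D ≈ 45.00°
|L| = 1 / 1.4142 ≈ 0.70711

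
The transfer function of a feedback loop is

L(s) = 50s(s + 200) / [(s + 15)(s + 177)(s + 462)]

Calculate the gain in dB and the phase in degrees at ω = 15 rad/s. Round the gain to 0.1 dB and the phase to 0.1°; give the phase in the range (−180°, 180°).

At s = jω = j15:
zero (s+200): 200 + j15 → |·| = √(200²+15²) = √40225 ≈ 200.56, ∠ = arctan(15/200) ≈ 4.29°
zero at origin: s = j15 → |·| = 15, ∠ = 90.00°
pole (s+15): 15 + j15 → |·| = √(15²+15²) = √450 ≈ 21.213, ∠ = arctan(15/15) ≈ 45.00°
pole (s+177): 177 + j15 → |·| = √(177²+15²) = √31554 ≈ 177.63, ∠ = arctan(15/177) ≈ 4.84°
pole (s+462): 462 + j15 → |·| = √(462²+15²) = √213669 ≈ 462.24, ∠ = arctan(15/462) ≈ 1.86°
|L| = 50 · 3008.4 / 1.7418e+06 ≈ 0.086359
Gain = 20 log₁₀(0.086359) ≈ -21.27 dB
∠L = 94.29° − 51.70° = 42.59°

-21.3 dB, 42.6°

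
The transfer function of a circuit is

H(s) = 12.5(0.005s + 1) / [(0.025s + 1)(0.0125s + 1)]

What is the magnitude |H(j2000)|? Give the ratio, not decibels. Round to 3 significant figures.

At ω = 2000 rad/s:
zero (1 + j2000·0.005) = 1 + j10 → |·| ≈ 10.05, ∠ ≈ 84.29°
pole (1 + j2000·0.025) = 1 + j50 → |·| ≈ 50.01, ∠ ≈ 88.85°
pole (1 + j2000·0.0125) = 1 + j25 → |·| ≈ 25.02, ∠ ≈ 87.71°
|H| = 12.5 · 10.05 / (50.01 · 25.02) ≈ 0.1004

0.100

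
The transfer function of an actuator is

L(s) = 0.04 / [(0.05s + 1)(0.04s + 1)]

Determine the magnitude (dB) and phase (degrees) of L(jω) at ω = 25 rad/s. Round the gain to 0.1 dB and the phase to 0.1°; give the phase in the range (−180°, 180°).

At ω = 25 rad/s:
pole (1 + j25·0.05) = 1 + j1.25 → |·| ≈ 1.6008, ∠ ≈ 51.34°
pole (1 + j25·0.04) = 1 + j1 → |·| ≈ 1.4142, ∠ ≈ 45.00°
|L| = 0.04 · 1 / (1.6008 · 1.4142) ≈ 0.017669
Gain = 20 log₁₀(0.017669) ≈ -35.06 dB
∠L = (0°) − (51.34° + 45.00°) = -96.34°

-35.1 dB, -96.3°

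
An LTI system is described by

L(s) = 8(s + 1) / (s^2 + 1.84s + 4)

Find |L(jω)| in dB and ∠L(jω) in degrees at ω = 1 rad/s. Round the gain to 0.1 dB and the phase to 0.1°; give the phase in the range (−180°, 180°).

10.1 dB, 13.5°

At s = jω = j1:
zero (s+1): 1 + j1 → |·| = √(1²+1²) = √2 ≈ 1.4142, ∠ = arctan(1/1) ≈ 45.00°
quadratic: (j1)² + 1.84·j1 + 4 = 3 + j1.84 → |·| ≈ 3.5193, ∠ ≈ 31.52°
|L| = 8 · 1.4142 / 3.5193 ≈ 3.2147
Gain = 20 log₁₀(3.2147) ≈ 10.14 dB
∠L = 45.00° − 31.52° = 13.48°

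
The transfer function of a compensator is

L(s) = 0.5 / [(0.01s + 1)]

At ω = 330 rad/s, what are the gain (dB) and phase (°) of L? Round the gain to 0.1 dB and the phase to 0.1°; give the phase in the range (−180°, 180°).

-16.8 dB, -73.1°

At ω = 330 rad/s:
pole (1 + j330·0.01) = 1 + j3.3 → |·| ≈ 3.4482, ∠ ≈ 73.14°
|L| = 0.5 · 1 / (3.4482) ≈ 0.145
Gain = 20 log₁₀(0.145) ≈ -16.77 dB
∠L = (0°) − (73.14°) = -73.14°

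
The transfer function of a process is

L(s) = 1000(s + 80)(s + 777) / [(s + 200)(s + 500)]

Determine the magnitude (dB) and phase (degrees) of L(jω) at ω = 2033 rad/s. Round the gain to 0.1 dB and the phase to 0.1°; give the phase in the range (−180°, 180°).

At s = jω = j2033:
zero (s+80): 80 + j2033 → |·| = √(80²+2033²) = √4139489 ≈ 2034.6, ∠ = arctan(2033/80) ≈ 87.75°
zero (s+777): 777 + j2033 → |·| = √(777²+2033²) = √4736818 ≈ 2176.4, ∠ = arctan(2033/777) ≈ 69.08°
pole (s+200): 200 + j2033 → |·| = √(200²+2033²) = √4173089 ≈ 2042.8, ∠ = arctan(2033/200) ≈ 84.38°
pole (s+500): 500 + j2033 → |·| = √(500²+2033²) = √4383089 ≈ 2093.6, ∠ = arctan(2033/500) ≈ 76.18°
|L| = 1000 · 4.4281e+06 / 4.2768e+06 ≈ 1035.4
Gain = 20 log₁₀(1035.4) ≈ 60.30 dB
∠L = 156.83° − 160.56° = -3.73°

60.3 dB, -3.7°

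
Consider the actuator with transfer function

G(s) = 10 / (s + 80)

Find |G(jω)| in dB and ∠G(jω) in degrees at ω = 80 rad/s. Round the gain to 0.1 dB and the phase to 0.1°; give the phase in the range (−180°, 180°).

Substitute s = j80:
Numerator: 10 = 10 + j0
Denominator: (j80) + 80 = 80 + j80
|N| = √(10² + 0²) ≈ 10, ∠N ≈ 0.00°
|D| = √(80² + 80²) ≈ 113.14, ∠D ≈ 45.00°
|G| = 10 / 113.14 ≈ 0.088386
Gain = 20 log₁₀(0.088386) ≈ -21.07 dB
∠G = 0.00° − 45.00° = -45.00°

-21.1 dB, -45.0°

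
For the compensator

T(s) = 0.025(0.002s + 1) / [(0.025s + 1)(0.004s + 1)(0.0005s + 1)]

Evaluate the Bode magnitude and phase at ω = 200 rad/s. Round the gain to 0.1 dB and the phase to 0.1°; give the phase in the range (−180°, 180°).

-47.7 dB, -101.3°

At ω = 200 rad/s:
zero (1 + j200·0.002) = 1 + j0.4 → |·| ≈ 1.077, ∠ ≈ 21.80°
pole (1 + j200·0.025) = 1 + j5 → |·| ≈ 5.099, ∠ ≈ 78.69°
pole (1 + j200·0.004) = 1 + j0.8 → |·| ≈ 1.2806, ∠ ≈ 38.66°
pole (1 + j200·0.0005) = 1 + j0.1 → |·| ≈ 1.005, ∠ ≈ 5.71°
|T| = 0.025 · 1.077 / (5.099 · 1.2806 · 1.005) ≈ 0.0041029
Gain = 20 log₁₀(0.0041029) ≈ -47.74 dB
∠T = (21.80°) − (78.69° + 38.66° + 5.71°) = -101.26°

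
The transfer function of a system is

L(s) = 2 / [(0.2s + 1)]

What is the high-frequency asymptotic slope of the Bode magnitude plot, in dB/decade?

-20 dB/decade

Each pole contributes −20 dB/decade at high frequency; each zero contributes +20 dB/decade.
Net: 0 zero(s) − 1 pole(s) → -20 dB/decade.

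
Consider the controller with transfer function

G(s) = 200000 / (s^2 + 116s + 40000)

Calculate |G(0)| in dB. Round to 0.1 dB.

14.0 dB

G(0) = 200000 / 40000 = 5
20 log₁₀(5) ≈ 13.98 dB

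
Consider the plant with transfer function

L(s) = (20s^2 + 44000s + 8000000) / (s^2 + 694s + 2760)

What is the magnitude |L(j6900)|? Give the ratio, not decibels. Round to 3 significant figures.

Substitute s = j6900:
Numerator: 20(j6900)^2 + 44000(j6900) + 8000000 = -944200000 + j303600000
Denominator: (j6900)^2 + 694(j6900) + 2760 = -47607240 + j4788600
|N| = √(944200000² + 303600000²) ≈ 9.9181e+08, ∠N ≈ 162.18°
|D| = √(47607240² + 4788600²) ≈ 4.7847e+07, ∠D ≈ 174.26°
|L| = 9.9181e+08 / 4.7847e+07 ≈ 20.729

20.7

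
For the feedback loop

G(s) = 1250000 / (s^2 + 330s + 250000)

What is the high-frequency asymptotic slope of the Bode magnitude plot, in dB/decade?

-40 dB/decade

Each pole contributes −20 dB/decade at high frequency; each zero contributes +20 dB/decade.
Net: 0 zero(s) − 2 pole(s) → -40 dB/decade.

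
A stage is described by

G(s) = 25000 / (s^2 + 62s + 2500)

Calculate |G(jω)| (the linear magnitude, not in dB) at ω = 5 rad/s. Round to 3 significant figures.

10.0

At s = jω = j5:
quadratic: (j5)² + 62·j5 + 2500 = 2475 + j310 → |·| ≈ 2494.3, ∠ ≈ 7.14°
|G| = 25000 / 2494.3 ≈ 10.023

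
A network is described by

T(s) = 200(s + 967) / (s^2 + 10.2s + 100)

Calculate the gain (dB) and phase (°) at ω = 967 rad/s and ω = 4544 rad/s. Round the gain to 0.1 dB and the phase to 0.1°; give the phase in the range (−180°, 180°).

ω = 967: -10.7 dB, -134.4°; ω = 4544: -26.9 dB, -101.9°

At s = jω = j967:
zero (s+967): 967 + j967 → |·| = √(967²+967²) = √1870178 ≈ 1367.5, ∠ = arctan(967/967) ≈ 45.00°
quadratic: (j967)² + 10.2·j967 + 100 = -934989 + j9863.4 → |·| ≈ 9.3504e+05, ∠ ≈ 179.40°
|T| = 200 · 1367.5 / 9.3504e+05 ≈ 0.2925
Gain = 20 log₁₀(0.2925) ≈ -10.68 dB
∠T = 45.00° − 179.40° = -134.40°

At s = jω = j4544:
zero (s+967): 967 + j4544 → |·| = √(967²+4544²) = √21583025 ≈ 4645.8, ∠ = arctan(4544/967) ≈ 77.99°
quadratic: (j4544)² + 10.2·j4544 + 100 = -20647836 + j46348.8 → |·| ≈ 2.0648e+07, ∠ ≈ 179.87°
|T| = 200 · 4645.8 / 2.0648e+07 ≈ 0.045
Gain = 20 log₁₀(0.045) ≈ -26.94 dB
∠T = 77.99° − 179.87° = -101.88°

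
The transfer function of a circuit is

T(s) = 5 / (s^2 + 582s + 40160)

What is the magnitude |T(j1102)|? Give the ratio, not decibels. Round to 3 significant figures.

3.74e-06

Substitute s = j1102:
Numerator: 5 = 5 + j0
Denominator: (j1102)^2 + 582(j1102) + 40160 = -1174244 + j641364
|N| = √(5² + 0²) ≈ 5, ∠N ≈ 0.00°
|D| = √(1174244² + 641364²) ≈ 1.338e+06, ∠D ≈ 151.36°
|T| = 5 / 1.338e+06 ≈ 3.7369e-06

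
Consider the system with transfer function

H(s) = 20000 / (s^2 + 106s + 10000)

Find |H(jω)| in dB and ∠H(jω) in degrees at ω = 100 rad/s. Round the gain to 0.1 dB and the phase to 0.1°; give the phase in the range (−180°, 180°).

5.5 dB, -90.0°

At s = jω = j100:
quadratic: (j100)² + 106·j100 + 10000 = 0 + j10600 → |·| ≈ 10600, ∠ ≈ 90.00°
|H| = 20000 / 10600 ≈ 1.8868
Gain = 20 log₁₀(1.8868) ≈ 5.51 dB
∠H = 0.00° − 90.00° = -90.00°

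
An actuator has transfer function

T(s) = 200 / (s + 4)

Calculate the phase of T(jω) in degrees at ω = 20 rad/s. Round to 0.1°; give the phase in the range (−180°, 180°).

At s = jω = j20:
pole (s+4): 4 + j20 → |·| = √(4²+20²) = √416 ≈ 20.396, ∠ = arctan(20/4) ≈ 78.69°
∠T = 0.00° − 78.69° = -78.69°

-78.7°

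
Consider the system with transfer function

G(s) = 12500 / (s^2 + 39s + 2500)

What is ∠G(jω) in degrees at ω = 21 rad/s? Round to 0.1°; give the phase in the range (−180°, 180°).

At s = jω = j21:
quadratic: (j21)² + 39·j21 + 2500 = 2059 + j819 → |·| ≈ 2215.9, ∠ ≈ 21.69°
∠G = 0.00° − 21.69° = -21.69°

-21.7°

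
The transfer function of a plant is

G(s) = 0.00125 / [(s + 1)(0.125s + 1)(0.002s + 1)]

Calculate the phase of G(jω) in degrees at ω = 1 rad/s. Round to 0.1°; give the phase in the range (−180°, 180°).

At ω = 1 rad/s:
pole (1 + j1·1) = 1 + j1 → |·| ≈ 1.4142, ∠ ≈ 45.00°
pole (1 + j1·0.125) = 1 + j0.125 → |·| ≈ 1.0078, ∠ ≈ 7.13°
pole (1 + j1·0.002) = 1 + j0.002 → |·| ≈ 1, ∠ ≈ 0.11°
∠G = (0°) − (45.00° + 7.13° + 0.11°) = -52.24°

-52.2°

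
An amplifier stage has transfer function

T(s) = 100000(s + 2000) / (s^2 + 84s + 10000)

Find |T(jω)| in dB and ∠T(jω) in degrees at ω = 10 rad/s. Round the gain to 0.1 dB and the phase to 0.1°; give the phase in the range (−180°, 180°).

At s = jω = j10:
zero (s+2000): 2000 + j10 → |·| = √(2000²+10²) = √4000100 ≈ 2000, ∠ = arctan(10/2000) ≈ 0.29°
quadratic: (j10)² + 84·j10 + 10000 = 9900 + j840 → |·| ≈ 9935.6, ∠ ≈ 4.85°
|T| = 100000 · 2000 / 9935.6 ≈ 20130
Gain = 20 log₁₀(20130) ≈ 86.08 dB
∠T = 0.29° − 4.85° = -4.56°

86.1 dB, -4.6°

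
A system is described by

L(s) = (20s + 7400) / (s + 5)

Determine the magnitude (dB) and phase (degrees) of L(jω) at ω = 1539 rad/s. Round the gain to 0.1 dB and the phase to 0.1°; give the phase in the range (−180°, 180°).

26.3 dB, -13.3°

Substitute s = j1539:
Numerator: 20(j1539) + 7400 = 7400 + j30780
Denominator: (j1539) + 5 = 5 + j1539
|N| = √(7400² + 30780²) ≈ 31657, ∠N ≈ 76.48°
|D| = √(5² + 1539²) ≈ 1539, ∠D ≈ 89.81°
|L| = 31657 / 1539 ≈ 20.57
Gain = 20 log₁₀(20.57) ≈ 26.26 dB
∠L = 76.48° − 89.81° = -13.33°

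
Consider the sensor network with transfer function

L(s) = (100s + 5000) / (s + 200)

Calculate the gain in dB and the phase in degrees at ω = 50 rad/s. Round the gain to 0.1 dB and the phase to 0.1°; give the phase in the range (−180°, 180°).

30.7 dB, 31.0°

Substitute s = j50:
Numerator: 100(j50) + 5000 = 5000 + j5000
Denominator: (j50) + 200 = 200 + j50
|N| = √(5000² + 5000²) ≈ 7071.1, ∠N ≈ 45.00°
|D| = √(200² + 50²) ≈ 206.16, ∠D ≈ 14.04°
|L| = 7071.1 / 206.16 ≈ 34.299
Gain = 20 log₁₀(34.299) ≈ 30.71 dB
∠L = 45.00° − 14.04° = 30.96°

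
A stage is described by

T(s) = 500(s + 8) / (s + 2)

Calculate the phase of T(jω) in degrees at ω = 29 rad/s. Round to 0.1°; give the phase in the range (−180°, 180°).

-11.5°

At s = jω = j29:
zero (s+8): 8 + j29 → |·| = √(8²+29²) = √905 ≈ 30.083, ∠ = arctan(29/8) ≈ 74.58°
pole (s+2): 2 + j29 → |·| = √(2²+29²) = √845 ≈ 29.069, ∠ = arctan(29/2) ≈ 86.05°
∠T = 74.58° − 86.05° = -11.47°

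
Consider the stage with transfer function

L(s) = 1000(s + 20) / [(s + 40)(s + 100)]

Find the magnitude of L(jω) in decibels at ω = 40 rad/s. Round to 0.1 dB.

At s = jω = j40:
zero (s+20): 20 + j40 → |·| = √(20²+40²) = √2000 ≈ 44.721, ∠ = arctan(40/20) ≈ 63.43°
pole (s+40): 40 + j40 → |·| = √(40²+40²) = √3200 ≈ 56.569, ∠ = arctan(40/40) ≈ 45.00°
pole (s+100): 100 + j40 → |·| = √(100²+40²) = √11600 ≈ 107.7, ∠ = arctan(40/100) ≈ 21.80°
|L| = 1000 · 44.721 / 6092.5 ≈ 7.3403
Gain = 20 log₁₀(7.3403) ≈ 17.31 dB

17.3 dB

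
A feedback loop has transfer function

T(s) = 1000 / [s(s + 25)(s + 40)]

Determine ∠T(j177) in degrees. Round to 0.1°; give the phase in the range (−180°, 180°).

110.8°

At s = jω = j177:
pole (s+25): 25 + j177 → |·| = √(25²+177²) = √31954 ≈ 178.76, ∠ = arctan(177/25) ≈ 81.96°
pole (s+40): 40 + j177 → |·| = √(40²+177²) = √32929 ≈ 181.46, ∠ = arctan(177/40) ≈ 77.27°
pole at origin: |s| = 177, ∠ = 90.00° (in denominator)
∠T = 0.00° − 249.23° = -249.23° ≡ 110.77° (principal value)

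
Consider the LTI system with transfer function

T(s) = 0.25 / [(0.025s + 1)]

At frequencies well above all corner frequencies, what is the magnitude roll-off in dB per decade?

-20 dB/decade

Each pole contributes −20 dB/decade at high frequency; each zero contributes +20 dB/decade.
Net: 0 zero(s) − 1 pole(s) → -20 dB/decade.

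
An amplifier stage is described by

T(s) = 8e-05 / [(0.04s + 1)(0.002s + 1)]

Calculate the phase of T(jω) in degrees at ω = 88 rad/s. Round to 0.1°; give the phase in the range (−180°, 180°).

-84.1°

At ω = 88 rad/s:
pole (1 + j88·0.04) = 1 + j3.52 → |·| ≈ 3.6593, ∠ ≈ 74.14°
pole (1 + j88·0.002) = 1 + j0.176 → |·| ≈ 1.0154, ∠ ≈ 9.98°
∠T = (0°) − (74.14° + 9.98°) = -84.12°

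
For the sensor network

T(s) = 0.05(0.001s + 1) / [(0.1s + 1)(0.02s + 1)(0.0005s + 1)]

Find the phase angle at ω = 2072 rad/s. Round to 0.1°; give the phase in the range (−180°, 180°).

At ω = 2072 rad/s:
zero (1 + j2072·0.001) = 1 + j2.072 → |·| ≈ 2.3007, ∠ ≈ 64.24°
pole (1 + j2072·0.1) = 1 + j207.2 → |·| ≈ 207.2, ∠ ≈ 89.72°
pole (1 + j2072·0.02) = 1 + j41.44 → |·| ≈ 41.452, ∠ ≈ 88.62°
pole (1 + j2072·0.0005) = 1 + j1.036 → |·| ≈ 1.4399, ∠ ≈ 46.01°
∠T = (64.24°) − (89.72° + 88.62° + 46.01°) = -160.11°

-160.1°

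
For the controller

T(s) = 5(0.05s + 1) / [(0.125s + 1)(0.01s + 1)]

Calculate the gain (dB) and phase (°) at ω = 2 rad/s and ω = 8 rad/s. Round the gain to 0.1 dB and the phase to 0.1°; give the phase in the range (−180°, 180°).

At ω = 2 rad/s:
zero (1 + j2·0.05) = 1 + j0.1 → |·| ≈ 1.005, ∠ ≈ 5.71°
pole (1 + j2·0.125) = 1 + j0.25 → |·| ≈ 1.0308, ∠ ≈ 14.04°
pole (1 + j2·0.01) = 1 + j0.02 → |·| ≈ 1.0002, ∠ ≈ 1.15°
|T| = 5 · 1.005 / (1.0308 · 1.0002) ≈ 4.8739
Gain = 20 log₁₀(4.8739) ≈ 13.76 dB
∠T = (5.71°) − (14.04° + 1.15°) = -9.48°

At ω = 8 rad/s:
zero (1 + j8·0.05) = 1 + j0.4 → |·| ≈ 1.077, ∠ ≈ 21.80°
pole (1 + j8·0.125) = 1 + j1 → |·| ≈ 1.4142, ∠ ≈ 45.00°
pole (1 + j8·0.01) = 1 + j0.08 → |·| ≈ 1.0032, ∠ ≈ 4.57°
|T| = 5 · 1.077 / (1.4142 · 1.0032) ≈ 3.7957
Gain = 20 log₁₀(3.7957) ≈ 11.59 dB
∠T = (21.80°) − (45.00° + 4.57°) = -27.77°

ω = 2: 13.8 dB, -9.5°; ω = 8: 11.6 dB, -27.8°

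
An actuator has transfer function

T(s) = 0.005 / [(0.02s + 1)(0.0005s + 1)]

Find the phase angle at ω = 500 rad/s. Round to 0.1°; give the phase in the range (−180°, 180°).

-98.3°

At ω = 500 rad/s:
pole (1 + j500·0.02) = 1 + j10 → |·| ≈ 10.05, ∠ ≈ 84.29°
pole (1 + j500·0.0005) = 1 + j0.25 → |·| ≈ 1.0308, ∠ ≈ 14.04°
∠T = (0°) − (84.29° + 14.04°) = -98.33°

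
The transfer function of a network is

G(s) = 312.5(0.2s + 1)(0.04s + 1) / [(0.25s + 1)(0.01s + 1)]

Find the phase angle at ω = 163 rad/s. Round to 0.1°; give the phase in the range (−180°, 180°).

At ω = 163 rad/s:
zero (1 + j163·0.2) = 1 + j32.6 → |·| ≈ 32.615, ∠ ≈ 88.24°
zero (1 + j163·0.04) = 1 + j6.52 → |·| ≈ 6.5962, ∠ ≈ 81.28°
pole (1 + j163·0.25) = 1 + j40.75 → |·| ≈ 40.762, ∠ ≈ 88.59°
pole (1 + j163·0.01) = 1 + j1.63 → |·| ≈ 1.9123, ∠ ≈ 58.47°
∠G = (88.24° + 81.28°) − (88.59° + 58.47°) = 22.46°

22.5°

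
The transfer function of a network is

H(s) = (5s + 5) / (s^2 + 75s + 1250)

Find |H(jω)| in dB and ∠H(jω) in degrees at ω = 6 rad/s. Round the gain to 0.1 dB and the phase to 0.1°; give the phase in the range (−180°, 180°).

Substitute s = j6:
Numerator: 5(j6) + 5 = 5 + j30
Denominator: (j6)^2 + 75(j6) + 1250 = 1214 + j450
|N| = √(5² + 30²) ≈ 30.414, ∠N ≈ 80.54°
|D| = √(1214² + 450²) ≈ 1294.7, ∠D ≈ 20.34°
|H| = 30.414 / 1294.7 ≈ 0.023491
Gain = 20 log₁₀(0.023491) ≈ -32.58 dB
∠H = 80.54° − 20.34° = 60.20°

-32.6 dB, 60.2°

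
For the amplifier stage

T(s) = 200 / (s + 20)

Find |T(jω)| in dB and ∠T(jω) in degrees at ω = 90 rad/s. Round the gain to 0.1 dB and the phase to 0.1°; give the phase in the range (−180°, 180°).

6.7 dB, -77.5°

At s = jω = j90:
pole (s+20): 20 + j90 → |·| = √(20²+90²) = √8500 ≈ 92.195, ∠ = arctan(90/20) ≈ 77.47°
|T| = 200 / 92.195 ≈ 2.1693
Gain = 20 log₁₀(2.1693) ≈ 6.73 dB
∠T = 0.00° − 77.47° = -77.47°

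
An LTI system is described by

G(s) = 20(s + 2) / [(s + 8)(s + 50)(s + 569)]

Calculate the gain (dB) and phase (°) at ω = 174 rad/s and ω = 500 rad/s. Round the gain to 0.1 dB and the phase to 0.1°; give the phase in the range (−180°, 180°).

At s = jω = j174:
zero (s+2): 2 + j174 → |·| = √(2²+174²) = √30280 ≈ 174.01, ∠ = arctan(174/2) ≈ 89.34°
pole (s+8): 8 + j174 → |·| = √(8²+174²) = √30340 ≈ 174.18, ∠ = arctan(174/8) ≈ 87.37°
pole (s+50): 50 + j174 → |·| = √(50²+174²) = √32776 ≈ 181.04, ∠ = arctan(174/50) ≈ 73.97°
pole (s+569): 569 + j174 → |·| = √(569²+174²) = √354037 ≈ 595.01, ∠ = arctan(174/569) ≈ 17.00°
|G| = 20 · 174.01 / 1.8763e+07 ≈ 0.00018548
Gain = 20 log₁₀(0.00018548) ≈ -74.63 dB
∠G = 89.34° − 178.34° = -89.00°

At s = jω = j500:
zero (s+2): 2 + j500 → |·| = √(2²+500²) = √250004 ≈ 500, ∠ = arctan(500/2) ≈ 89.77°
pole (s+8): 8 + j500 → |·| = √(8²+500²) = √250064 ≈ 500.06, ∠ = arctan(500/8) ≈ 89.08°
pole (s+50): 50 + j500 → |·| = √(50²+500²) = √252500 ≈ 502.49, ∠ = arctan(500/50) ≈ 84.29°
pole (s+569): 569 + j500 → |·| = √(569²+500²) = √573761 ≈ 757.47, ∠ = arctan(500/569) ≈ 41.31°
|G| = 20 · 500 / 1.9033e+08 ≈ 5.254e-05
Gain = 20 log₁₀(5.254e-05) ≈ -85.59 dB
∠G = 89.77° − 214.68° = -124.91°

ω = 174: -74.6 dB, -89.0°; ω = 500: -85.6 dB, -124.9°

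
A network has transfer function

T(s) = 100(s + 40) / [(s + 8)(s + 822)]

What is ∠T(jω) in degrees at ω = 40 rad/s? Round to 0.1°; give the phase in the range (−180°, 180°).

-36.5°

At s = jω = j40:
zero (s+40): 40 + j40 → |·| = √(40²+40²) = √3200 ≈ 56.569, ∠ = arctan(40/40) ≈ 45.00°
pole (s+8): 8 + j40 → |·| = √(8²+40²) = √1664 ≈ 40.792, ∠ = arctan(40/8) ≈ 78.69°
pole (s+822): 822 + j40 → |·| = √(822²+40²) = √677284 ≈ 822.97, ∠ = arctan(40/822) ≈ 2.79°
∠T = 45.00° − 81.48° = -36.48°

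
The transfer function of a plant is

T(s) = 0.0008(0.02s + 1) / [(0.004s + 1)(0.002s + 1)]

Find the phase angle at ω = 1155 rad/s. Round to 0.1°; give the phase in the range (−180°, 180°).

-56.9°

At ω = 1155 rad/s:
zero (1 + j1155·0.02) = 1 + j23.1 → |·| ≈ 23.122, ∠ ≈ 87.52°
pole (1 + j1155·0.004) = 1 + j4.62 → |·| ≈ 4.727, ∠ ≈ 77.79°
pole (1 + j1155·0.002) = 1 + j2.31 → |·| ≈ 2.5172, ∠ ≈ 66.59°
∠T = (87.52°) − (77.79° + 66.59°) = -56.86°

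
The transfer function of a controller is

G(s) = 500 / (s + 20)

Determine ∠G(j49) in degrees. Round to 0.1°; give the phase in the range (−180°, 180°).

-67.8°

At s = jω = j49:
pole (s+20): 20 + j49 → |·| = √(20²+49²) = √2801 ≈ 52.924, ∠ = arctan(49/20) ≈ 67.80°
∠G = 0.00° − 67.80° = -67.80°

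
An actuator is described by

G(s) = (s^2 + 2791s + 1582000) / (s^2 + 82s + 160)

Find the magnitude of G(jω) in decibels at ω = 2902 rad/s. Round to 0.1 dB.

Substitute s = j2902:
Numerator: (j2902)^2 + 2791(j2902) + 1582000 = -6839604 + j8099482
Denominator: (j2902)^2 + 82(j2902) + 160 = -8421444 + j237964
|N| = √(6839604² + 8099482²) ≈ 1.0601e+07, ∠N ≈ 130.18°
|D| = √(8421444² + 237964²) ≈ 8.4248e+06, ∠D ≈ 178.38°
|G| = 1.0601e+07 / 8.4248e+06 ≈ 1.2583
Gain = 20 log₁₀(1.2583) ≈ 2.00 dB

2.0 dB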